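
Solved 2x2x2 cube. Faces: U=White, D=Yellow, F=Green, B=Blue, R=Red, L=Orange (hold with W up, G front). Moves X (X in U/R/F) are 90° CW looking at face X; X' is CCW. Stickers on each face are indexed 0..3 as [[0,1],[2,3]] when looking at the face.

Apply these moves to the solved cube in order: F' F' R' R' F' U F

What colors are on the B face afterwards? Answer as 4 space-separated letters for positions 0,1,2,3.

After move 1 (F'): F=GGGG U=WWRR R=YRYR D=OOYY L=OWOW
After move 2 (F'): F=GGGG U=WWYY R=OROR D=WWYY L=OROR
After move 3 (R'): R=RROO U=WBYB F=GWGY D=WGYG B=YBWB
After move 4 (R'): R=RORO U=WWYY F=GBGB D=WWYY B=GBGB
After move 5 (F'): F=BBGG U=WWRR R=WOWO D=RRYY L=OYOY
After move 6 (U): U=RWRW F=WOGG R=GBWO B=OYGB L=BBOY
After move 7 (F): F=GWGO U=RWYB R=RBWO D=WGYY L=BROR
Query: B face = OYGB

Answer: O Y G B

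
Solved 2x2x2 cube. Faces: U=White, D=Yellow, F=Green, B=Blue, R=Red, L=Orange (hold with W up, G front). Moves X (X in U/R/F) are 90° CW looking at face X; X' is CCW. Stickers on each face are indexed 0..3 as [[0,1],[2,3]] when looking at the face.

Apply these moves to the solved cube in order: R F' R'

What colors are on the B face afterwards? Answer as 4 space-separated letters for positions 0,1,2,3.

Answer: B B O B

Derivation:
After move 1 (R): R=RRRR U=WGWG F=GYGY D=YBYB B=WBWB
After move 2 (F'): F=YYGG U=WGRR R=BRYR D=OOYB L=OGOW
After move 3 (R'): R=RRBY U=WWRW F=YGGR D=OYYG B=BBOB
Query: B face = BBOB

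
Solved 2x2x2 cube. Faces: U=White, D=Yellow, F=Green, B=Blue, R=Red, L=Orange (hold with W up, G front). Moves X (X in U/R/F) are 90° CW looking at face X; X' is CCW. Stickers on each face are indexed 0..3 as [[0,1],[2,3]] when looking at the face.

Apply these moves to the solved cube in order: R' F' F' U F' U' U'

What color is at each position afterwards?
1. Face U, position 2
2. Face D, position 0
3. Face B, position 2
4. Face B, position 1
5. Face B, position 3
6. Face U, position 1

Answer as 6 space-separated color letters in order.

After move 1 (R'): R=RRRR U=WBWB F=GWGW D=YGYG B=YBYB
After move 2 (F'): F=WWGG U=WBRR R=GRYR D=OOYG L=OBOW
After move 3 (F'): F=WGWG U=WBGY R=OROR D=BWYG L=OROR
After move 4 (U): U=GWYB F=ORWG R=YBOR B=ORYB L=WGOR
After move 5 (F'): F=RGOW U=GWYO R=WBBR D=GRYG L=WBOY
After move 6 (U'): U=WOGY F=WBOW R=RGBR B=WBYB L=OROY
After move 7 (U'): U=OYWG F=OROW R=WBBR B=RGYB L=WBOY
Query 1: U[2] = W
Query 2: D[0] = G
Query 3: B[2] = Y
Query 4: B[1] = G
Query 5: B[3] = B
Query 6: U[1] = Y

Answer: W G Y G B Y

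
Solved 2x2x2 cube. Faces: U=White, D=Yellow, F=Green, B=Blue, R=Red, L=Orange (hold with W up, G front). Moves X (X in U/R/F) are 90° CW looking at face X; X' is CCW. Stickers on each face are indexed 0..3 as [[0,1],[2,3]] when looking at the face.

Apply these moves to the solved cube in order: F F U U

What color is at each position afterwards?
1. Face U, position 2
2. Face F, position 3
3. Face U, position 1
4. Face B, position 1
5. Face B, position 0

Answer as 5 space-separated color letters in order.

Answer: W G Y G G

Derivation:
After move 1 (F): F=GGGG U=WWOO R=WRWR D=RRYY L=OYOY
After move 2 (F): F=GGGG U=WWYY R=OROR D=WWYY L=OROR
After move 3 (U): U=YWYW F=ORGG R=BBOR B=ORBB L=GGOR
After move 4 (U): U=YYWW F=BBGG R=OROR B=GGBB L=OROR
Query 1: U[2] = W
Query 2: F[3] = G
Query 3: U[1] = Y
Query 4: B[1] = G
Query 5: B[0] = G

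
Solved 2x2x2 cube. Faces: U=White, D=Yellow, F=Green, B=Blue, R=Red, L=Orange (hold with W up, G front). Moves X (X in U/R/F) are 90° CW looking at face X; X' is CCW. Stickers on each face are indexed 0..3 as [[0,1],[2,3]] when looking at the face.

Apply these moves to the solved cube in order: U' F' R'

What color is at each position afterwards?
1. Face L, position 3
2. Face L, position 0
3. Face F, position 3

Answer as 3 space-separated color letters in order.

After move 1 (U'): U=WWWW F=OOGG R=GGRR B=RRBB L=BBOO
After move 2 (F'): F=OGOG U=WWGR R=YGYR D=BOYY L=BWOW
After move 3 (R'): R=GRYY U=WBGR F=OWOR D=BGYG B=YROB
Query 1: L[3] = W
Query 2: L[0] = B
Query 3: F[3] = R

Answer: W B R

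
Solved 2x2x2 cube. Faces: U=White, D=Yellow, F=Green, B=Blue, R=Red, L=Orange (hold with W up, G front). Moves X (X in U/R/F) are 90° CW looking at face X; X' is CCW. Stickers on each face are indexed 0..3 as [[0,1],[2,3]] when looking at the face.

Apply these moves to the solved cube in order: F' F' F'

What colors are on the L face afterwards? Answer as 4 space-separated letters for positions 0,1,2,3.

Answer: O Y O Y

Derivation:
After move 1 (F'): F=GGGG U=WWRR R=YRYR D=OOYY L=OWOW
After move 2 (F'): F=GGGG U=WWYY R=OROR D=WWYY L=OROR
After move 3 (F'): F=GGGG U=WWOO R=WRWR D=RRYY L=OYOY
Query: L face = OYOY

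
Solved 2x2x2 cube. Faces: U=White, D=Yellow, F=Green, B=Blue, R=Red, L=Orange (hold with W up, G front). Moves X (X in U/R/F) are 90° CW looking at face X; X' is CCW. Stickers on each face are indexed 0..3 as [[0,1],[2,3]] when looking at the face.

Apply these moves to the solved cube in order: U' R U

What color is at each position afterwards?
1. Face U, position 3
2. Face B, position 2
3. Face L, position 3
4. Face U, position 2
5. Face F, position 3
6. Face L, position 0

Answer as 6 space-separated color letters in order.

After move 1 (U'): U=WWWW F=OOGG R=GGRR B=RRBB L=BBOO
After move 2 (R): R=RGRG U=WOWG F=OYGY D=YBYR B=WRWB
After move 3 (U): U=WWGO F=RGGY R=WRRG B=BBWB L=OYOO
Query 1: U[3] = O
Query 2: B[2] = W
Query 3: L[3] = O
Query 4: U[2] = G
Query 5: F[3] = Y
Query 6: L[0] = O

Answer: O W O G Y O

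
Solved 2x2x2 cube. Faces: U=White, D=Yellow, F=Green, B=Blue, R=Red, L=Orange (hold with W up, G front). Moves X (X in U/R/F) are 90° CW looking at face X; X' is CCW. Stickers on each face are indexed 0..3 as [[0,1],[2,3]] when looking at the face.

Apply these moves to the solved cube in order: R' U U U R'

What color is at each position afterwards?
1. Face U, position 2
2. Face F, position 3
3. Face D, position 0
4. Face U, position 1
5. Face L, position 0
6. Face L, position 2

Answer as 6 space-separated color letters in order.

After move 1 (R'): R=RRRR U=WBWB F=GWGW D=YGYG B=YBYB
After move 2 (U): U=WWBB F=RRGW R=YBRR B=OOYB L=GWOO
After move 3 (U): U=BWBW F=YBGW R=OORR B=GWYB L=RROO
After move 4 (U): U=BBWW F=OOGW R=GWRR B=RRYB L=YBOO
After move 5 (R'): R=WRGR U=BYWR F=OBGW D=YOYW B=GRGB
Query 1: U[2] = W
Query 2: F[3] = W
Query 3: D[0] = Y
Query 4: U[1] = Y
Query 5: L[0] = Y
Query 6: L[2] = O

Answer: W W Y Y Y O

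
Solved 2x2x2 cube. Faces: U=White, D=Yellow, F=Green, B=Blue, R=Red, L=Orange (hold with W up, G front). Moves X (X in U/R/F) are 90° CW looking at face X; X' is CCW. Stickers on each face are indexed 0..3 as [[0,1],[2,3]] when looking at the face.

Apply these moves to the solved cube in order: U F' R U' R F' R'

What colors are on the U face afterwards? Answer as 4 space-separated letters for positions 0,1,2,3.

Answer: G G R B

Derivation:
After move 1 (U): U=WWWW F=RRGG R=BBRR B=OOBB L=GGOO
After move 2 (F'): F=RGRG U=WWBR R=YBYR D=GOYY L=GWOW
After move 3 (R): R=YYRB U=WGBG F=RORY D=GBYO B=ROWB
After move 4 (U'): U=GGWB F=GWRY R=RORB B=YYWB L=ROOW
After move 5 (R): R=RRBO U=GWWY F=GBRO D=GWYY B=BYGB
After move 6 (F'): F=BOGR U=GWRB R=WRGO D=OWYY L=RYOW
After move 7 (R'): R=ROWG U=GGRB F=BWGB D=OOYR B=YYWB
Query: U face = GGRB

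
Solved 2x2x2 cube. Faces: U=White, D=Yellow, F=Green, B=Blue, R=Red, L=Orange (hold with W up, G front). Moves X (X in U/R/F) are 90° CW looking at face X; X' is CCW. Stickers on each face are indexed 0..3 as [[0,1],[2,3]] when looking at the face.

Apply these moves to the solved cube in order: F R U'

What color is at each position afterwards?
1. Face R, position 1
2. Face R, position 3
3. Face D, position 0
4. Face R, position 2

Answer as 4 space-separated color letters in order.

After move 1 (F): F=GGGG U=WWOO R=WRWR D=RRYY L=OYOY
After move 2 (R): R=WWRR U=WGOG F=GRGY D=RBYB B=OBWB
After move 3 (U'): U=GGWO F=OYGY R=GRRR B=WWWB L=OBOY
Query 1: R[1] = R
Query 2: R[3] = R
Query 3: D[0] = R
Query 4: R[2] = R

Answer: R R R R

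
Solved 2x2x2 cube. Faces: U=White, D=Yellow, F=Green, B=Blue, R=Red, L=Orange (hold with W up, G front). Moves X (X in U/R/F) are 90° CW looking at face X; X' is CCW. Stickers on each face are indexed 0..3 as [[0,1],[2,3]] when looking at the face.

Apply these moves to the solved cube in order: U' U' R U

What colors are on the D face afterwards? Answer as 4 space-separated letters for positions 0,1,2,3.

Answer: Y B Y G

Derivation:
After move 1 (U'): U=WWWW F=OOGG R=GGRR B=RRBB L=BBOO
After move 2 (U'): U=WWWW F=BBGG R=OORR B=GGBB L=RROO
After move 3 (R): R=RORO U=WBWG F=BYGY D=YBYG B=WGWB
After move 4 (U): U=WWGB F=ROGY R=WGRO B=RRWB L=BYOO
Query: D face = YBYG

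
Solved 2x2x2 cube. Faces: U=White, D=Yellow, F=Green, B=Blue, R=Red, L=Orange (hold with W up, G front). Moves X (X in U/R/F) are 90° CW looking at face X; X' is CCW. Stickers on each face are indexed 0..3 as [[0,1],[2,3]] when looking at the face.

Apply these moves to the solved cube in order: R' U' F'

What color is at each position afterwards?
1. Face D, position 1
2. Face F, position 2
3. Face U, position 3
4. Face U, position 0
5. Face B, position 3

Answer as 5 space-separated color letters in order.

After move 1 (R'): R=RRRR U=WBWB F=GWGW D=YGYG B=YBYB
After move 2 (U'): U=BBWW F=OOGW R=GWRR B=RRYB L=YBOO
After move 3 (F'): F=OWOG U=BBGR R=GWYR D=BOYG L=YWOW
Query 1: D[1] = O
Query 2: F[2] = O
Query 3: U[3] = R
Query 4: U[0] = B
Query 5: B[3] = B

Answer: O O R B B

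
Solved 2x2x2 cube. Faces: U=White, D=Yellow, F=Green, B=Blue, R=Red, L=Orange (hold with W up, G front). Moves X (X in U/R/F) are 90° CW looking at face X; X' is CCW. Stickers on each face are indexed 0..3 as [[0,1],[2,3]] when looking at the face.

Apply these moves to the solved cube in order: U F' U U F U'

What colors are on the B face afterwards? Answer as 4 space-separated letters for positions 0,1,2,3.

After move 1 (U): U=WWWW F=RRGG R=BBRR B=OOBB L=GGOO
After move 2 (F'): F=RGRG U=WWBR R=YBYR D=GOYY L=GWOW
After move 3 (U): U=BWRW F=YBRG R=OOYR B=GWBB L=RGOW
After move 4 (U): U=RBWW F=OORG R=GWYR B=RGBB L=YBOW
After move 5 (F): F=ROGO U=RBWB R=WWWR D=YGYY L=YGOO
After move 6 (U'): U=BBRW F=YGGO R=ROWR B=WWBB L=RGOO
Query: B face = WWBB

Answer: W W B B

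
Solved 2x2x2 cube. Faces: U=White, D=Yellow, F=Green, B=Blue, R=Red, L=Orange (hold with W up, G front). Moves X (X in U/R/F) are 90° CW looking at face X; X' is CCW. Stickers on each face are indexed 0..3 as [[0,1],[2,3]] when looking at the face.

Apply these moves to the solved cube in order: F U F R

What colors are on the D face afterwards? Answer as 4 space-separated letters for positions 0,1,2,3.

Answer: W B Y O

Derivation:
After move 1 (F): F=GGGG U=WWOO R=WRWR D=RRYY L=OYOY
After move 2 (U): U=OWOW F=WRGG R=BBWR B=OYBB L=GGOY
After move 3 (F): F=GWGR U=OWYG R=OBWR D=WBYY L=GROR
After move 4 (R): R=WORB U=OWYR F=GBGY D=WBYO B=GYWB
Query: D face = WBYO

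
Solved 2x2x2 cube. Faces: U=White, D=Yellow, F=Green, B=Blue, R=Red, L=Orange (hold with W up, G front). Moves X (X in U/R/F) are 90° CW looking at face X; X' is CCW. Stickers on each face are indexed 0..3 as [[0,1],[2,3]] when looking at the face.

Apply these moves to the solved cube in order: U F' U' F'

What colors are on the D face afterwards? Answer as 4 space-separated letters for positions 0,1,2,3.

After move 1 (U): U=WWWW F=RRGG R=BBRR B=OOBB L=GGOO
After move 2 (F'): F=RGRG U=WWBR R=YBYR D=GOYY L=GWOW
After move 3 (U'): U=WRWB F=GWRG R=RGYR B=YBBB L=OOOW
After move 4 (F'): F=WGGR U=WRRY R=OGGR D=OWYY L=OBOW
Query: D face = OWYY

Answer: O W Y Y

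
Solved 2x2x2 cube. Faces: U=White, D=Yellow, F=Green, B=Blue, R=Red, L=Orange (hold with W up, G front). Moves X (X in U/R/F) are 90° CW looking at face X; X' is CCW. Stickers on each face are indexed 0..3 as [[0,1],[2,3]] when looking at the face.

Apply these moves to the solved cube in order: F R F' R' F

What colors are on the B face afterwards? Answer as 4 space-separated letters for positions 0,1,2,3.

Answer: B B Y B

Derivation:
After move 1 (F): F=GGGG U=WWOO R=WRWR D=RRYY L=OYOY
After move 2 (R): R=WWRR U=WGOG F=GRGY D=RBYB B=OBWB
After move 3 (F'): F=RYGG U=WGWR R=BWRR D=YYYB L=OGOO
After move 4 (R'): R=WRBR U=WWWO F=RGGR D=YYYG B=BBYB
After move 5 (F): F=GRRG U=WWOG R=WROR D=BWYG L=OYOY
Query: B face = BBYB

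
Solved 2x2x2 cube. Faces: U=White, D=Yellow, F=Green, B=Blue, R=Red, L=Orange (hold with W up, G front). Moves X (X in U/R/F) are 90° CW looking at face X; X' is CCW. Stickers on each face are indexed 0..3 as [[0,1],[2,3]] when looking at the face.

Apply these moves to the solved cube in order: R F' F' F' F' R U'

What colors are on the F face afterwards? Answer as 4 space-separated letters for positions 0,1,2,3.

Answer: O O G B

Derivation:
After move 1 (R): R=RRRR U=WGWG F=GYGY D=YBYB B=WBWB
After move 2 (F'): F=YYGG U=WGRR R=BRYR D=OOYB L=OGOW
After move 3 (F'): F=YGYG U=WGBY R=OROR D=GWYB L=OROR
After move 4 (F'): F=GGYY U=WGOO R=WRGR D=RRYB L=OYOB
After move 5 (F'): F=GYGY U=WGWG R=RRRR D=YBYB L=OOOO
After move 6 (R): R=RRRR U=WYWY F=GBGB D=YWYW B=GBGB
After move 7 (U'): U=YYWW F=OOGB R=GBRR B=RRGB L=GBOO
Query: F face = OOGB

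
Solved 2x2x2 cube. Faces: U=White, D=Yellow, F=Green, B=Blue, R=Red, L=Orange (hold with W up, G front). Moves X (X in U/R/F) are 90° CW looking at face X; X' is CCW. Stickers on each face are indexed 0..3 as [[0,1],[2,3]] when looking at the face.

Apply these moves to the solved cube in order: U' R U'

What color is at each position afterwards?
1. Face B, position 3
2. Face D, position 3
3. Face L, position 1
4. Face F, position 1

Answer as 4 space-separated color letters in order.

Answer: B R R B

Derivation:
After move 1 (U'): U=WWWW F=OOGG R=GGRR B=RRBB L=BBOO
After move 2 (R): R=RGRG U=WOWG F=OYGY D=YBYR B=WRWB
After move 3 (U'): U=OGWW F=BBGY R=OYRG B=RGWB L=WROO
Query 1: B[3] = B
Query 2: D[3] = R
Query 3: L[1] = R
Query 4: F[1] = B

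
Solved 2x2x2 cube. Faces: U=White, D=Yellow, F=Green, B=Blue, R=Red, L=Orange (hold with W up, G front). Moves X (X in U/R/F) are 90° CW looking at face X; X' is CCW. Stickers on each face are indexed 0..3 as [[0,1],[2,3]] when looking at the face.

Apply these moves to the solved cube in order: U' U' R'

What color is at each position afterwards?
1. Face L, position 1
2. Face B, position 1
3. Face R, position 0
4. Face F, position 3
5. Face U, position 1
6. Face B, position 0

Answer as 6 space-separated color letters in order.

Answer: R G O W B Y

Derivation:
After move 1 (U'): U=WWWW F=OOGG R=GGRR B=RRBB L=BBOO
After move 2 (U'): U=WWWW F=BBGG R=OORR B=GGBB L=RROO
After move 3 (R'): R=OROR U=WBWG F=BWGW D=YBYG B=YGYB
Query 1: L[1] = R
Query 2: B[1] = G
Query 3: R[0] = O
Query 4: F[3] = W
Query 5: U[1] = B
Query 6: B[0] = Y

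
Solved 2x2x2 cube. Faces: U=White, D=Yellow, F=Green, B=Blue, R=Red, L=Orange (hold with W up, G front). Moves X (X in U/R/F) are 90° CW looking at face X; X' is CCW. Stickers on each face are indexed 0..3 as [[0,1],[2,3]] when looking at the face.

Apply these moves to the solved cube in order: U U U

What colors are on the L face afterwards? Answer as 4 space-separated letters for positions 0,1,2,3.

Answer: B B O O

Derivation:
After move 1 (U): U=WWWW F=RRGG R=BBRR B=OOBB L=GGOO
After move 2 (U): U=WWWW F=BBGG R=OORR B=GGBB L=RROO
After move 3 (U): U=WWWW F=OOGG R=GGRR B=RRBB L=BBOO
Query: L face = BBOO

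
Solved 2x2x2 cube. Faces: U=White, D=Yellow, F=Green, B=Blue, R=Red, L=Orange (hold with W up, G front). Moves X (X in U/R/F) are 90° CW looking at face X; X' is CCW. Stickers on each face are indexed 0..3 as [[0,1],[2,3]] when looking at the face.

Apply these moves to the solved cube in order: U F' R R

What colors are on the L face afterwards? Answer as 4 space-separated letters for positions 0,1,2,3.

Answer: G W O W

Derivation:
After move 1 (U): U=WWWW F=RRGG R=BBRR B=OOBB L=GGOO
After move 2 (F'): F=RGRG U=WWBR R=YBYR D=GOYY L=GWOW
After move 3 (R): R=YYRB U=WGBG F=RORY D=GBYO B=ROWB
After move 4 (R): R=RYBY U=WOBY F=RBRO D=GWYR B=GOGB
Query: L face = GWOW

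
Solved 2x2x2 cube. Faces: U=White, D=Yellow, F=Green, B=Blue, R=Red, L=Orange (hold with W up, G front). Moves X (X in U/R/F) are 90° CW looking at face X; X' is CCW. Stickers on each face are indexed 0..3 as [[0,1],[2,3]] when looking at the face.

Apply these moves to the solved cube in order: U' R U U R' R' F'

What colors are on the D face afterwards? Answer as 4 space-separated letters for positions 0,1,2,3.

Answer: G O Y W

Derivation:
After move 1 (U'): U=WWWW F=OOGG R=GGRR B=RRBB L=BBOO
After move 2 (R): R=RGRG U=WOWG F=OYGY D=YBYR B=WRWB
After move 3 (U): U=WWGO F=RGGY R=WRRG B=BBWB L=OYOO
After move 4 (U): U=GWOW F=WRGY R=BBRG B=OYWB L=RGOO
After move 5 (R'): R=BGBR U=GWOO F=WWGW D=YRYY B=RYBB
After move 6 (R'): R=GRBB U=GBOR F=WWGO D=YWYW B=YYRB
After move 7 (F'): F=WOWG U=GBGB R=WRYB D=GOYW L=RROO
Query: D face = GOYW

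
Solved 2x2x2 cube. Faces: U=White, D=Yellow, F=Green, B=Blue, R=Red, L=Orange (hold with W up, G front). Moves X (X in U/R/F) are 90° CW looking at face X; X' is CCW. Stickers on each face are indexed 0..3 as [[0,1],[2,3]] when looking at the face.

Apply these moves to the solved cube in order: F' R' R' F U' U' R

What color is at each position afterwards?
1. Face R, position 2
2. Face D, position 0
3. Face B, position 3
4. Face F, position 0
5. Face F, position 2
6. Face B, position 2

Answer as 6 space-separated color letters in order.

After move 1 (F'): F=GGGG U=WWRR R=YRYR D=OOYY L=OWOW
After move 2 (R'): R=RRYY U=WBRB F=GWGR D=OGYG B=YBOB
After move 3 (R'): R=RYRY U=WORY F=GBGB D=OWYR B=GBGB
After move 4 (F): F=GGBB U=WOWW R=RYYY D=RRYR L=OOOW
After move 5 (U'): U=OWWW F=OOBB R=GGYY B=RYGB L=GBOW
After move 6 (U'): U=WWOW F=GBBB R=OOYY B=GGGB L=RYOW
After move 7 (R): R=YOYO U=WBOB F=GRBR D=RGYG B=WGWB
Query 1: R[2] = Y
Query 2: D[0] = R
Query 3: B[3] = B
Query 4: F[0] = G
Query 5: F[2] = B
Query 6: B[2] = W

Answer: Y R B G B W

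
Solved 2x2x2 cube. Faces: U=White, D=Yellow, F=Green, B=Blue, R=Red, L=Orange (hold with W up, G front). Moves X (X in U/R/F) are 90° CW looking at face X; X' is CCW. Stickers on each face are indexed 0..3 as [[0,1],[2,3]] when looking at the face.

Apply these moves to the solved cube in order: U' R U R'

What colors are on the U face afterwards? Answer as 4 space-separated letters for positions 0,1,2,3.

After move 1 (U'): U=WWWW F=OOGG R=GGRR B=RRBB L=BBOO
After move 2 (R): R=RGRG U=WOWG F=OYGY D=YBYR B=WRWB
After move 3 (U): U=WWGO F=RGGY R=WRRG B=BBWB L=OYOO
After move 4 (R'): R=RGWR U=WWGB F=RWGO D=YGYY B=RBBB
Query: U face = WWGB

Answer: W W G B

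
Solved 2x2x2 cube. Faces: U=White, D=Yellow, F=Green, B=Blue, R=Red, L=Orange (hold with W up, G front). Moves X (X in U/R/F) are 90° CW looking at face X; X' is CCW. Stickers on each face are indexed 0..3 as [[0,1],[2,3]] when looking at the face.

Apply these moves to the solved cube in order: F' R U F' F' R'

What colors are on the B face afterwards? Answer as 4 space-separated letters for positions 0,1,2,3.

Answer: B W G B

Derivation:
After move 1 (F'): F=GGGG U=WWRR R=YRYR D=OOYY L=OWOW
After move 2 (R): R=YYRR U=WGRG F=GOGY D=OBYB B=RBWB
After move 3 (U): U=RWGG F=YYGY R=RBRR B=OWWB L=GOOW
After move 4 (F'): F=YYYG U=RWRR R=BBOR D=OWYB L=GGOG
After move 5 (F'): F=YGYY U=RWBO R=WBOR D=GGYB L=GROR
After move 6 (R'): R=BRWO U=RWBO F=YWYO D=GGYY B=BWGB
Query: B face = BWGB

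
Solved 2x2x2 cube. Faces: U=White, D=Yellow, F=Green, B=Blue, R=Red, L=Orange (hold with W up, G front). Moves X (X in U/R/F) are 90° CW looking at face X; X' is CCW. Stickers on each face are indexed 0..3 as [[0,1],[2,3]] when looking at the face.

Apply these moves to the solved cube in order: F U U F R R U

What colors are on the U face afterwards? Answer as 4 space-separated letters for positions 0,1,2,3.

Answer: Y O Y O

Derivation:
After move 1 (F): F=GGGG U=WWOO R=WRWR D=RRYY L=OYOY
After move 2 (U): U=OWOW F=WRGG R=BBWR B=OYBB L=GGOY
After move 3 (U): U=OOWW F=BBGG R=OYWR B=GGBB L=WROY
After move 4 (F): F=GBGB U=OOYR R=WYWR D=WOYY L=WROR
After move 5 (R): R=WWRY U=OBYB F=GOGY D=WBYG B=RGOB
After move 6 (R): R=RWYW U=OOYY F=GBGG D=WOYR B=BGBB
After move 7 (U): U=YOYO F=RWGG R=BGYW B=WRBB L=GBOR
Query: U face = YOYO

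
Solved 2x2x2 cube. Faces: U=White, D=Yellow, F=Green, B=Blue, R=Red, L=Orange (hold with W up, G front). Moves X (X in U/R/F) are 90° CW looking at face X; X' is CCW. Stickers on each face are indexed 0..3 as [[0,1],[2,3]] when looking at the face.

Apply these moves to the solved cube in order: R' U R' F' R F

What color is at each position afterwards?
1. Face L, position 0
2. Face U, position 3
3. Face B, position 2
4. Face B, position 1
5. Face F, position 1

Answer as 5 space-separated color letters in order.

After move 1 (R'): R=RRRR U=WBWB F=GWGW D=YGYG B=YBYB
After move 2 (U): U=WWBB F=RRGW R=YBRR B=OOYB L=GWOO
After move 3 (R'): R=BRYR U=WYBO F=RWGB D=YRYW B=GOGB
After move 4 (F'): F=WBRG U=WYBY R=RRYR D=WOYW L=GOOB
After move 5 (R): R=YRRR U=WBBG F=WORW D=WGYG B=YOYB
After move 6 (F): F=RWWO U=WBBO R=BRGR D=RYYG L=GWOG
Query 1: L[0] = G
Query 2: U[3] = O
Query 3: B[2] = Y
Query 4: B[1] = O
Query 5: F[1] = W

Answer: G O Y O W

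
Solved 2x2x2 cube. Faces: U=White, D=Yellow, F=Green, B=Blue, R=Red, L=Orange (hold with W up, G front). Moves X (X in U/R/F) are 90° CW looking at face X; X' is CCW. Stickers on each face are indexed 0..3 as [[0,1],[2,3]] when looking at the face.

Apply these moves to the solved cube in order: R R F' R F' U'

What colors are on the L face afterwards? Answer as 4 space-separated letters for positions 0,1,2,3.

After move 1 (R): R=RRRR U=WGWG F=GYGY D=YBYB B=WBWB
After move 2 (R): R=RRRR U=WYWY F=GBGB D=YWYW B=GBGB
After move 3 (F'): F=BBGG U=WYRR R=WRYR D=OOYW L=OYOW
After move 4 (R): R=YWRR U=WBRG F=BOGW D=OGYG B=RBYB
After move 5 (F'): F=OWBG U=WBYR R=GWOR D=YWYG L=OGOR
After move 6 (U'): U=BRWY F=OGBG R=OWOR B=GWYB L=RBOR
Query: L face = RBOR

Answer: R B O R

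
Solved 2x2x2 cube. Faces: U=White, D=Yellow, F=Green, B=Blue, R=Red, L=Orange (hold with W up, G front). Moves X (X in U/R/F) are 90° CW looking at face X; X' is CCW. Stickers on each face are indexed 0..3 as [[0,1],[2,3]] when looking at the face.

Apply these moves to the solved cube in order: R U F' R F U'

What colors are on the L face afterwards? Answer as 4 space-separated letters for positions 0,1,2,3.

Answer: R O O W

Derivation:
After move 1 (R): R=RRRR U=WGWG F=GYGY D=YBYB B=WBWB
After move 2 (U): U=WWGG F=RRGY R=WBRR B=OOWB L=GYOO
After move 3 (F'): F=RYRG U=WWWR R=BBYR D=YOYB L=GGOG
After move 4 (R): R=YBRB U=WYWG F=RORB D=YWYO B=ROWB
After move 5 (F): F=RRBO U=WYGG R=WBGB D=RYYO L=GYOW
After move 6 (U'): U=YGWG F=GYBO R=RRGB B=WBWB L=ROOW
Query: L face = ROOW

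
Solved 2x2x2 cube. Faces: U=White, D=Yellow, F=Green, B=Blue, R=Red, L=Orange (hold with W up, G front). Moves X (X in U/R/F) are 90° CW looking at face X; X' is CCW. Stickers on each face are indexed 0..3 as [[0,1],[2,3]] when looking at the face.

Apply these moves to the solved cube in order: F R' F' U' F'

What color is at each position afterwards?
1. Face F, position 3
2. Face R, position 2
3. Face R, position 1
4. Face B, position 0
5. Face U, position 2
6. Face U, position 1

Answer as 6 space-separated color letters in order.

Answer: G Y O G W W

Derivation:
After move 1 (F): F=GGGG U=WWOO R=WRWR D=RRYY L=OYOY
After move 2 (R'): R=RRWW U=WBOB F=GWGO D=RGYG B=YBRB
After move 3 (F'): F=WOGG U=WBRW R=GRRW D=YYYG L=OBOO
After move 4 (U'): U=BWWR F=OBGG R=WORW B=GRRB L=YBOO
After move 5 (F'): F=BGOG U=BWWR R=YOYW D=BOYG L=YROW
Query 1: F[3] = G
Query 2: R[2] = Y
Query 3: R[1] = O
Query 4: B[0] = G
Query 5: U[2] = W
Query 6: U[1] = W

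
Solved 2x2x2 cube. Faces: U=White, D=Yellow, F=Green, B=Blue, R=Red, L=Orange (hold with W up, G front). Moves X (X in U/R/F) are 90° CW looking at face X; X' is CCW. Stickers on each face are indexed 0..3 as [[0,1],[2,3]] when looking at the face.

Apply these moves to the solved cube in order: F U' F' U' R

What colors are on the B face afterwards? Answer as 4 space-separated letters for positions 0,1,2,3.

Answer: G G W B

Derivation:
After move 1 (F): F=GGGG U=WWOO R=WRWR D=RRYY L=OYOY
After move 2 (U'): U=WOWO F=OYGG R=GGWR B=WRBB L=BBOY
After move 3 (F'): F=YGOG U=WOGW R=RGRR D=BYYY L=BOOW
After move 4 (U'): U=OWWG F=BOOG R=YGRR B=RGBB L=WROW
After move 5 (R): R=RYRG U=OOWG F=BYOY D=BBYR B=GGWB
Query: B face = GGWB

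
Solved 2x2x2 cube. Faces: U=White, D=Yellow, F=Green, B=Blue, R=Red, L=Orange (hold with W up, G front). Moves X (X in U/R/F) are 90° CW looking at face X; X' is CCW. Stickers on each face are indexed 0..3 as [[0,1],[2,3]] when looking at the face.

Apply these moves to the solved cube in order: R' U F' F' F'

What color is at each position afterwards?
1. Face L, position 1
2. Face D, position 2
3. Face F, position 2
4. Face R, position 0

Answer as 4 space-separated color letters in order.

Answer: Y Y W B

Derivation:
After move 1 (R'): R=RRRR U=WBWB F=GWGW D=YGYG B=YBYB
After move 2 (U): U=WWBB F=RRGW R=YBRR B=OOYB L=GWOO
After move 3 (F'): F=RWRG U=WWYR R=GBYR D=WOYG L=GBOB
After move 4 (F'): F=WGRR U=WWGY R=OBWR D=BBYG L=GROY
After move 5 (F'): F=GRWR U=WWOW R=BBBR D=RYYG L=GYOG
Query 1: L[1] = Y
Query 2: D[2] = Y
Query 3: F[2] = W
Query 4: R[0] = B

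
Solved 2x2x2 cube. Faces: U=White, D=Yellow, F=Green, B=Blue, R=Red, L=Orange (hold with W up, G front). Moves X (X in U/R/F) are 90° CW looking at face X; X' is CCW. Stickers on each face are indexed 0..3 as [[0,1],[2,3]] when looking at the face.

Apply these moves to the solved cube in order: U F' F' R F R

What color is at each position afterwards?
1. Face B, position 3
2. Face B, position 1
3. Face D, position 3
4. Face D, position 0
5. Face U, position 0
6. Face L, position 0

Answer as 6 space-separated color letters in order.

After move 1 (U): U=WWWW F=RRGG R=BBRR B=OOBB L=GGOO
After move 2 (F'): F=RGRG U=WWBR R=YBYR D=GOYY L=GWOW
After move 3 (F'): F=GGRR U=WWYY R=OBGR D=WWYY L=GROB
After move 4 (R): R=GORB U=WGYR F=GWRY D=WBYO B=YOWB
After move 5 (F): F=RGYW U=WGBR R=YORB D=RGYO L=GWOB
After move 6 (R): R=RYBO U=WGBW F=RGYO D=RWYY B=ROGB
Query 1: B[3] = B
Query 2: B[1] = O
Query 3: D[3] = Y
Query 4: D[0] = R
Query 5: U[0] = W
Query 6: L[0] = G

Answer: B O Y R W G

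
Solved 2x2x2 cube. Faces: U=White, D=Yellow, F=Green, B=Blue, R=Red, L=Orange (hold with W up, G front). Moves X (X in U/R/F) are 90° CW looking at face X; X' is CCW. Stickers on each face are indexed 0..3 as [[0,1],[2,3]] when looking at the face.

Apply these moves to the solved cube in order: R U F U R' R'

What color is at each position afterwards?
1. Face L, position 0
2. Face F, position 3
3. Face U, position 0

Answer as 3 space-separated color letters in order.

After move 1 (R): R=RRRR U=WGWG F=GYGY D=YBYB B=WBWB
After move 2 (U): U=WWGG F=RRGY R=WBRR B=OOWB L=GYOO
After move 3 (F): F=GRYR U=WWOY R=GBGR D=RWYB L=GYOB
After move 4 (U): U=OWYW F=GBYR R=OOGR B=GYWB L=GROB
After move 5 (R'): R=OROG U=OWYG F=GWYW D=RBYR B=BYWB
After move 6 (R'): R=RGOO U=OWYB F=GWYG D=RWYW B=RYBB
Query 1: L[0] = G
Query 2: F[3] = G
Query 3: U[0] = O

Answer: G G O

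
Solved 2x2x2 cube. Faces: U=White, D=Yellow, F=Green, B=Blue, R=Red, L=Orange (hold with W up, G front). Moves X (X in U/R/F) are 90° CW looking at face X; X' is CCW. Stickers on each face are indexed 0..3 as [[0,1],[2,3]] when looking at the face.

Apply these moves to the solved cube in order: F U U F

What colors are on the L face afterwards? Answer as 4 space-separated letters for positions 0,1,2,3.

Answer: W R O R

Derivation:
After move 1 (F): F=GGGG U=WWOO R=WRWR D=RRYY L=OYOY
After move 2 (U): U=OWOW F=WRGG R=BBWR B=OYBB L=GGOY
After move 3 (U): U=OOWW F=BBGG R=OYWR B=GGBB L=WROY
After move 4 (F): F=GBGB U=OOYR R=WYWR D=WOYY L=WROR
Query: L face = WROR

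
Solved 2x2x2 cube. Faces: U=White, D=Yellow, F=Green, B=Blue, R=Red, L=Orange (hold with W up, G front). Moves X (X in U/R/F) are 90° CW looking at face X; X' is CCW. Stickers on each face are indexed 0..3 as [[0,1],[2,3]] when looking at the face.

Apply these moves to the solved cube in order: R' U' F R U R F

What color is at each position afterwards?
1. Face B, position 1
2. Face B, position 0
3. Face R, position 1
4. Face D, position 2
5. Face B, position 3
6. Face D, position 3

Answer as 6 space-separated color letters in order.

Answer: Y O B Y B Y

Derivation:
After move 1 (R'): R=RRRR U=WBWB F=GWGW D=YGYG B=YBYB
After move 2 (U'): U=BBWW F=OOGW R=GWRR B=RRYB L=YBOO
After move 3 (F): F=GOWO U=BBOB R=WWWR D=RGYG L=YYOG
After move 4 (R): R=WWRW U=BOOO F=GGWG D=RYYR B=BRBB
After move 5 (U): U=OBOO F=WWWG R=BRRW B=YYBB L=GGOG
After move 6 (R): R=RBWR U=OWOG F=WYWR D=RBYY B=OYBB
After move 7 (F): F=WWRY U=OWGG R=OBGR D=WRYY L=GROB
Query 1: B[1] = Y
Query 2: B[0] = O
Query 3: R[1] = B
Query 4: D[2] = Y
Query 5: B[3] = B
Query 6: D[3] = Y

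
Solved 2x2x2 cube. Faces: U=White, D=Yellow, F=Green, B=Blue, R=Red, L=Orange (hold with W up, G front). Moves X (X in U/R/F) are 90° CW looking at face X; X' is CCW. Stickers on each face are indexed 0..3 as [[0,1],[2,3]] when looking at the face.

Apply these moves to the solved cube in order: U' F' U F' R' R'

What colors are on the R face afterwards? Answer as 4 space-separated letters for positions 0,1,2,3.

Answer: R B R O

Derivation:
After move 1 (U'): U=WWWW F=OOGG R=GGRR B=RRBB L=BBOO
After move 2 (F'): F=OGOG U=WWGR R=YGYR D=BOYY L=BWOW
After move 3 (U): U=GWRW F=YGOG R=RRYR B=BWBB L=OGOW
After move 4 (F'): F=GGYO U=GWRY R=ORBR D=GWYY L=OWOR
After move 5 (R'): R=RROB U=GBRB F=GWYY D=GGYO B=YWWB
After move 6 (R'): R=RBRO U=GWRY F=GBYB D=GWYY B=OWGB
Query: R face = RBRO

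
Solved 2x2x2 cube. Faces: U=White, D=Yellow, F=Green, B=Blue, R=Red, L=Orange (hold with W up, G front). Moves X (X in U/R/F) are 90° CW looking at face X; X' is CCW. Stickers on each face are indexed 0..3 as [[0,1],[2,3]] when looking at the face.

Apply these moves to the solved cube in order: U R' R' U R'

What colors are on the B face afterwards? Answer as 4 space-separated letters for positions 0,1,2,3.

After move 1 (U): U=WWWW F=RRGG R=BBRR B=OOBB L=GGOO
After move 2 (R'): R=BRBR U=WBWO F=RWGW D=YRYG B=YOYB
After move 3 (R'): R=RRBB U=WYWY F=RBGO D=YWYW B=GORB
After move 4 (U): U=WWYY F=RRGO R=GOBB B=GGRB L=RBOO
After move 5 (R'): R=OBGB U=WRYG F=RWGY D=YRYO B=WGWB
Query: B face = WGWB

Answer: W G W B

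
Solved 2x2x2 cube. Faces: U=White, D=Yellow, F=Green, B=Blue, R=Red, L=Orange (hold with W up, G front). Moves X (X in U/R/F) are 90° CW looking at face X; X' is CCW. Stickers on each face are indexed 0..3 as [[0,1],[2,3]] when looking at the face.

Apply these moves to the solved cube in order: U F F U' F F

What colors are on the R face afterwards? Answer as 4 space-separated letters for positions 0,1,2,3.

After move 1 (U): U=WWWW F=RRGG R=BBRR B=OOBB L=GGOO
After move 2 (F): F=GRGR U=WWOG R=WBWR D=RBYY L=GYOY
After move 3 (F): F=GGRR U=WWYY R=OBGR D=WWYY L=GROB
After move 4 (U'): U=WYWY F=GRRR R=GGGR B=OBBB L=OOOB
After move 5 (F): F=RGRR U=WYBO R=WGYR D=GGYY L=OWOW
After move 6 (F): F=RRRG U=WYWW R=BGOR D=YWYY L=OGOG
Query: R face = BGOR

Answer: B G O R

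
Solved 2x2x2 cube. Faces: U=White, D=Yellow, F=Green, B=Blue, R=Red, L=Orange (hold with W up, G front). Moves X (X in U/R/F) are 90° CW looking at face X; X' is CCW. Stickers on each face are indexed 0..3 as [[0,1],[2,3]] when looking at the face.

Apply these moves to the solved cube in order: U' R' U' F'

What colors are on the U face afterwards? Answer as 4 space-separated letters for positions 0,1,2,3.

Answer: B R O G

Derivation:
After move 1 (U'): U=WWWW F=OOGG R=GGRR B=RRBB L=BBOO
After move 2 (R'): R=GRGR U=WBWR F=OWGW D=YOYG B=YRYB
After move 3 (U'): U=BRWW F=BBGW R=OWGR B=GRYB L=YROO
After move 4 (F'): F=BWBG U=BROG R=OWYR D=ROYG L=YWOW
Query: U face = BROG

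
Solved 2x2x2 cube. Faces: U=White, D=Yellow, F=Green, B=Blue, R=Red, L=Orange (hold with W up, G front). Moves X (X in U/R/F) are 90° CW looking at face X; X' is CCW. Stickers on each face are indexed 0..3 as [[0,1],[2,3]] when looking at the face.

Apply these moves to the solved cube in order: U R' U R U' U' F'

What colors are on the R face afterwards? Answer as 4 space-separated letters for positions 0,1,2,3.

Answer: Y W Y O

Derivation:
After move 1 (U): U=WWWW F=RRGG R=BBRR B=OOBB L=GGOO
After move 2 (R'): R=BRBR U=WBWO F=RWGW D=YRYG B=YOYB
After move 3 (U): U=WWOB F=BRGW R=YOBR B=GGYB L=RWOO
After move 4 (R): R=BYRO U=WROW F=BRGG D=YYYG B=BGWB
After move 5 (U'): U=RWWO F=RWGG R=BRRO B=BYWB L=BGOO
After move 6 (U'): U=WORW F=BGGG R=RWRO B=BRWB L=BYOO
After move 7 (F'): F=GGBG U=WORR R=YWYO D=YOYG L=BWOR
Query: R face = YWYO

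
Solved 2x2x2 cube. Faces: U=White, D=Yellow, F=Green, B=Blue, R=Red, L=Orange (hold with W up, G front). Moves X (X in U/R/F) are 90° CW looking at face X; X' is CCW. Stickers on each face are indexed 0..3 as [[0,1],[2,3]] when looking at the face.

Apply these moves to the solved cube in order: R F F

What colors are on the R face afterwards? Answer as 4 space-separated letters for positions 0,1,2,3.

Answer: O R O R

Derivation:
After move 1 (R): R=RRRR U=WGWG F=GYGY D=YBYB B=WBWB
After move 2 (F): F=GGYY U=WGOO R=WRGR D=RRYB L=OYOB
After move 3 (F): F=YGYG U=WGBY R=OROR D=GWYB L=OROR
Query: R face = OROR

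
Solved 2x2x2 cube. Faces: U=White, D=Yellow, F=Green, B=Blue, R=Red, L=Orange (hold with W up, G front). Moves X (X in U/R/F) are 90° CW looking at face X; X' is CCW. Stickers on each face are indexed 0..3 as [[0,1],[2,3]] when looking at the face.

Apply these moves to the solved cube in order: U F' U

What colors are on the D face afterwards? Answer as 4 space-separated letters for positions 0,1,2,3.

After move 1 (U): U=WWWW F=RRGG R=BBRR B=OOBB L=GGOO
After move 2 (F'): F=RGRG U=WWBR R=YBYR D=GOYY L=GWOW
After move 3 (U): U=BWRW F=YBRG R=OOYR B=GWBB L=RGOW
Query: D face = GOYY

Answer: G O Y Y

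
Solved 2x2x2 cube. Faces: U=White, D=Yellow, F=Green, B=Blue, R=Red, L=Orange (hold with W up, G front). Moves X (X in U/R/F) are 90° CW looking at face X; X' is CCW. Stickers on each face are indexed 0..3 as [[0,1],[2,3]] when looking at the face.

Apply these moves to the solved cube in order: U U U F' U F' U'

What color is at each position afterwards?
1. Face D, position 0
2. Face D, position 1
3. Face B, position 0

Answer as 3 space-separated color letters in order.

Answer: G W O

Derivation:
After move 1 (U): U=WWWW F=RRGG R=BBRR B=OOBB L=GGOO
After move 2 (U): U=WWWW F=BBGG R=OORR B=GGBB L=RROO
After move 3 (U): U=WWWW F=OOGG R=GGRR B=RRBB L=BBOO
After move 4 (F'): F=OGOG U=WWGR R=YGYR D=BOYY L=BWOW
After move 5 (U): U=GWRW F=YGOG R=RRYR B=BWBB L=OGOW
After move 6 (F'): F=GGYO U=GWRY R=ORBR D=GWYY L=OWOR
After move 7 (U'): U=WYGR F=OWYO R=GGBR B=ORBB L=BWOR
Query 1: D[0] = G
Query 2: D[1] = W
Query 3: B[0] = O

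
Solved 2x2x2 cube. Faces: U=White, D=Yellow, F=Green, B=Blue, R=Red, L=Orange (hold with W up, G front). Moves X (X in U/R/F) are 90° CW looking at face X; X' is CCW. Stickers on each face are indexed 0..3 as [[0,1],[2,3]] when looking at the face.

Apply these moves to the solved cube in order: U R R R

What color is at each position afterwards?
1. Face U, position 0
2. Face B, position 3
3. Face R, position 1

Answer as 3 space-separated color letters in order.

After move 1 (U): U=WWWW F=RRGG R=BBRR B=OOBB L=GGOO
After move 2 (R): R=RBRB U=WRWG F=RYGY D=YBYO B=WOWB
After move 3 (R): R=RRBB U=WYWY F=RBGO D=YWYW B=GORB
After move 4 (R): R=BRBR U=WBWO F=RWGW D=YRYG B=YOYB
Query 1: U[0] = W
Query 2: B[3] = B
Query 3: R[1] = R

Answer: W B R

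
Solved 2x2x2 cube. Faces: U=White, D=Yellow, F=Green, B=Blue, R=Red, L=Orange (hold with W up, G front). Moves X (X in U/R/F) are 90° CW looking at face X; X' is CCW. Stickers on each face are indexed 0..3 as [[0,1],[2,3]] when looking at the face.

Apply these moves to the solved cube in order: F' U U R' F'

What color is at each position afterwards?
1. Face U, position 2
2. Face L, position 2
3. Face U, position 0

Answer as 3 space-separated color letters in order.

After move 1 (F'): F=GGGG U=WWRR R=YRYR D=OOYY L=OWOW
After move 2 (U): U=RWRW F=YRGG R=BBYR B=OWBB L=GGOW
After move 3 (U): U=RRWW F=BBGG R=OWYR B=GGBB L=YROW
After move 4 (R'): R=WROY U=RBWG F=BRGW D=OBYG B=YGOB
After move 5 (F'): F=RWBG U=RBWO R=BROY D=RWYG L=YGOW
Query 1: U[2] = W
Query 2: L[2] = O
Query 3: U[0] = R

Answer: W O R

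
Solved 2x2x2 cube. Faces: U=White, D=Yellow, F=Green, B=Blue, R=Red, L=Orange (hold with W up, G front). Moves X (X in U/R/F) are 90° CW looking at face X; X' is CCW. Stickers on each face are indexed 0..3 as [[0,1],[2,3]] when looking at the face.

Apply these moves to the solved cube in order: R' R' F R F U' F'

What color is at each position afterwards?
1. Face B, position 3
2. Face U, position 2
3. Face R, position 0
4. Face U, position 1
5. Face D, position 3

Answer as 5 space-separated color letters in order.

Answer: B B Y Y G

Derivation:
After move 1 (R'): R=RRRR U=WBWB F=GWGW D=YGYG B=YBYB
After move 2 (R'): R=RRRR U=WYWY F=GBGB D=YWYW B=GBGB
After move 3 (F): F=GGBB U=WYOO R=WRYR D=RRYW L=OYOW
After move 4 (R): R=YWRR U=WGOB F=GRBW D=RGYG B=OBYB
After move 5 (F): F=BGWR U=WGWY R=OWBR D=RYYG L=OROG
After move 6 (U'): U=GYWW F=ORWR R=BGBR B=OWYB L=OBOG
After move 7 (F'): F=RROW U=GYBB R=YGRR D=BGYG L=OWOW
Query 1: B[3] = B
Query 2: U[2] = B
Query 3: R[0] = Y
Query 4: U[1] = Y
Query 5: D[3] = G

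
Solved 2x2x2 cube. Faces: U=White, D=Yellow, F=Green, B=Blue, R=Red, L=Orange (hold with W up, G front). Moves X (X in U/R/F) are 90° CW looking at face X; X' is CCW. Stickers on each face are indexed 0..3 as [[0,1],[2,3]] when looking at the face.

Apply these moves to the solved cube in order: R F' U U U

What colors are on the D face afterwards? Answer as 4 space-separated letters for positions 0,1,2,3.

Answer: O O Y B

Derivation:
After move 1 (R): R=RRRR U=WGWG F=GYGY D=YBYB B=WBWB
After move 2 (F'): F=YYGG U=WGRR R=BRYR D=OOYB L=OGOW
After move 3 (U): U=RWRG F=BRGG R=WBYR B=OGWB L=YYOW
After move 4 (U): U=RRGW F=WBGG R=OGYR B=YYWB L=BROW
After move 5 (U): U=GRWR F=OGGG R=YYYR B=BRWB L=WBOW
Query: D face = OOYB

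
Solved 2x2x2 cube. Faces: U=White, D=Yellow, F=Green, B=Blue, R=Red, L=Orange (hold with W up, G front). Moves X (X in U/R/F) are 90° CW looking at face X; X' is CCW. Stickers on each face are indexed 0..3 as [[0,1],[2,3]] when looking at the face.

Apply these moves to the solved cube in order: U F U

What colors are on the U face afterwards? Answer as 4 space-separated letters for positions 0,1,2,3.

Answer: O W G W

Derivation:
After move 1 (U): U=WWWW F=RRGG R=BBRR B=OOBB L=GGOO
After move 2 (F): F=GRGR U=WWOG R=WBWR D=RBYY L=GYOY
After move 3 (U): U=OWGW F=WBGR R=OOWR B=GYBB L=GROY
Query: U face = OWGW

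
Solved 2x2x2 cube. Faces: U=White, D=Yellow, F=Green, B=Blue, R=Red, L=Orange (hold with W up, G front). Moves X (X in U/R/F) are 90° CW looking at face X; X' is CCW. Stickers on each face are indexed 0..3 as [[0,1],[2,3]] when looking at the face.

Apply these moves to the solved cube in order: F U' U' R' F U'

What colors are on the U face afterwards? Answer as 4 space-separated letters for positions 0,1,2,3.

Answer: B R O Y

Derivation:
After move 1 (F): F=GGGG U=WWOO R=WRWR D=RRYY L=OYOY
After move 2 (U'): U=WOWO F=OYGG R=GGWR B=WRBB L=BBOY
After move 3 (U'): U=OOWW F=BBGG R=OYWR B=GGBB L=WROY
After move 4 (R'): R=YROW U=OBWG F=BOGW D=RBYG B=YGRB
After move 5 (F): F=GBWO U=OBYR R=WRGW D=OYYG L=WROB
After move 6 (U'): U=BROY F=WRWO R=GBGW B=WRRB L=YGOB
Query: U face = BROY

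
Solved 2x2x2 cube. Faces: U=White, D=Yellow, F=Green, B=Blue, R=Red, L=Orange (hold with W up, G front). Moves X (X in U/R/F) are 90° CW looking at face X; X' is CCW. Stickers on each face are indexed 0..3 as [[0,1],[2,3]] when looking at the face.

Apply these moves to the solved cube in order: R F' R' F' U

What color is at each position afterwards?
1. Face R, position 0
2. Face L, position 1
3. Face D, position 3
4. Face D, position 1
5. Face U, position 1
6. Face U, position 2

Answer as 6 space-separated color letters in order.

Answer: B R G W W B

Derivation:
After move 1 (R): R=RRRR U=WGWG F=GYGY D=YBYB B=WBWB
After move 2 (F'): F=YYGG U=WGRR R=BRYR D=OOYB L=OGOW
After move 3 (R'): R=RRBY U=WWRW F=YGGR D=OYYG B=BBOB
After move 4 (F'): F=GRYG U=WWRB R=YROY D=GWYG L=OWOR
After move 5 (U): U=RWBW F=YRYG R=BBOY B=OWOB L=GROR
Query 1: R[0] = B
Query 2: L[1] = R
Query 3: D[3] = G
Query 4: D[1] = W
Query 5: U[1] = W
Query 6: U[2] = B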